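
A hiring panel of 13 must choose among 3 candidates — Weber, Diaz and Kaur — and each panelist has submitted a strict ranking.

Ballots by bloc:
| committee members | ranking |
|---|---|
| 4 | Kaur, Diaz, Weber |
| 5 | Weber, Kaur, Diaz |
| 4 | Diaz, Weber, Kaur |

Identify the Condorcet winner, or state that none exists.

Pairwise majorities:
Weber vs Diaz: Weber preferred on 5 ballots; Diaz wins 8–5.
Weber vs Kaur: 5+4 = 9 for Weber, 4 for Kaur — Weber by 9–4.
Diaz vs Kaur: 4 to 9, Kaur.
Each candidate drops at least one matchup (Weber loses to Diaz; Diaz loses to Kaur; Kaur loses to Weber); the cycle Weber > Kaur > Diaz > Weber rules out a Condorcet winner.

none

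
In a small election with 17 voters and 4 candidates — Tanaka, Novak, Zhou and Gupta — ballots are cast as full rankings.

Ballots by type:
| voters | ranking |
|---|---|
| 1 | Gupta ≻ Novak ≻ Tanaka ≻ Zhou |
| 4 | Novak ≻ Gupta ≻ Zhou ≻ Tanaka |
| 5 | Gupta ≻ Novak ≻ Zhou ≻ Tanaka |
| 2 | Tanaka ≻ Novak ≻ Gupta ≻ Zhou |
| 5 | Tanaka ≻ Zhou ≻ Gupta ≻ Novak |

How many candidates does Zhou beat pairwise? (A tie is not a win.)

Zhou against each rival (17 voters):
Zhou vs Tanaka: Zhou, 9–8.
Zhou vs Novak: Zhou preferred on 5 ballots; Novak wins 12–5.
Zhou vs Gupta: 5 for Zhou, 12 for Gupta — Gupta by 12–5.
Zhou beats Tanaka; loses to Novak, Gupta — 1 pairwise win.

1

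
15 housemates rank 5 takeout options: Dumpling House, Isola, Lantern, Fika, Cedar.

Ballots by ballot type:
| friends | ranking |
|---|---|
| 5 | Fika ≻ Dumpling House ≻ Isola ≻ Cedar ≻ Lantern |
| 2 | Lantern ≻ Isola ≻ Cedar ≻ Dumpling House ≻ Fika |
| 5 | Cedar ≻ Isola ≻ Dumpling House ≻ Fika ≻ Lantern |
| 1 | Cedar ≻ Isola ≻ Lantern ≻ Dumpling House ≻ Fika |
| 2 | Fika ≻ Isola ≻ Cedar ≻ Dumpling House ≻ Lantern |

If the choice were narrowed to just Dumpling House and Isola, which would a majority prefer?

Ballots ranking Dumpling House above Isola: 5.
Ballots ranking Isola above Dumpling House: 15 − 5 = 10.
Isola wins the head-to-head 10–5.

Isola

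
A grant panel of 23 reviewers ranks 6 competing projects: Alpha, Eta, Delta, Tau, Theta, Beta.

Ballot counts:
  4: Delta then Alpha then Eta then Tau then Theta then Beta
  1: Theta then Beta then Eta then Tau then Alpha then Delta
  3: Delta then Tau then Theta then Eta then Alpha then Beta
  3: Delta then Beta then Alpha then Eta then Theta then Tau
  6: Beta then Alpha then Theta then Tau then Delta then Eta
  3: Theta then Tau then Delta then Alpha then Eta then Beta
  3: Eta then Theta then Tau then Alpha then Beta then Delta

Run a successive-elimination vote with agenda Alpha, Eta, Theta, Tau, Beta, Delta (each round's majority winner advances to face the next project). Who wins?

Delta

Round 1: Alpha vs Eta — 16–7, Alpha advances.
Round 2: Alpha vs Theta — 13–10, Alpha advances.
Round 3: Alpha vs Tau — 13–10, Alpha advances.
Round 4: Alpha vs Beta — 13–10, Alpha advances.
Round 5: Alpha vs Delta — 10–13, Delta advances.
Delta survives the agenda.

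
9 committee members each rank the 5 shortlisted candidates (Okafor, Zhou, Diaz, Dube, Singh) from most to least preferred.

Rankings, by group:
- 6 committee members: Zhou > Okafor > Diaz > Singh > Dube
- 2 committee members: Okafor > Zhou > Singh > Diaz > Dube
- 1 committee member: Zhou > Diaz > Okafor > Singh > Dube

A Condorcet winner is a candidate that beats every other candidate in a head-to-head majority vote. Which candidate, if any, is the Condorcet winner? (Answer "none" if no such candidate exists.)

Zhou

Pairwise majorities:
Okafor vs Zhou: Zhou wins 7–2.
Okafor vs Diaz: Okafor wins 8–1.
Okafor–Dube: Okafor 9–0.
Okafor vs Singh: Okafor wins 9–0.
Zhou vs Diaz: Zhou, 9–0.
Zhou vs Dube: Zhou, 9–0.
Zhou vs Singh: Zhou wins 9–0.
Diaz vs Dube: Diaz, 9–0.
Diaz–Singh: Diaz 7–2.
Dube vs Singh: Singh, 9–0.
Zhou defeats every rival head-to-head and is the Condorcet winner.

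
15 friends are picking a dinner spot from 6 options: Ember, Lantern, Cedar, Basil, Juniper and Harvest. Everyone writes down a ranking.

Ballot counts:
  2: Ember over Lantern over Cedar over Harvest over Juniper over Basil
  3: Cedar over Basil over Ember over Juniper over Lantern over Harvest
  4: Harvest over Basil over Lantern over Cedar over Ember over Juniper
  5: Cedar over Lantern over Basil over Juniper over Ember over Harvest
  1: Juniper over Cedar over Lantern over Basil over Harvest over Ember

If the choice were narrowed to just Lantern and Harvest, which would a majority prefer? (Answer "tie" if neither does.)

Lantern

Ballots ranking Lantern above Harvest: 2 + 3 + 5 + 1 = 11.
Ballots ranking Harvest above Lantern: 15 − 11 = 4.
Lantern wins the head-to-head 11–4.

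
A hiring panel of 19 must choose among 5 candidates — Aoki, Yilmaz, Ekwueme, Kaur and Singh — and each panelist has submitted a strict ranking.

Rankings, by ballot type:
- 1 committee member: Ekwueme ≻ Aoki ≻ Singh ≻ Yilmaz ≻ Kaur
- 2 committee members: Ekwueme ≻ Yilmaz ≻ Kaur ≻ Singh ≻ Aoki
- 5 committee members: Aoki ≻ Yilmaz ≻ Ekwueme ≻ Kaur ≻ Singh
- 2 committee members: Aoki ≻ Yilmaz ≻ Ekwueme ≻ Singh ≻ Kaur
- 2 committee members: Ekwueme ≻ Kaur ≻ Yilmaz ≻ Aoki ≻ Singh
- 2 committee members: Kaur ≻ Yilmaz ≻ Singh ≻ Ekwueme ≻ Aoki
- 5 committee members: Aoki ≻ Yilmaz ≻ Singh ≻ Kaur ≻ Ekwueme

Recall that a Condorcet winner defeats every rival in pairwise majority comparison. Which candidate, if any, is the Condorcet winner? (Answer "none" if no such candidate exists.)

Aoki

Head-to-head results (19 committee members):
Aoki vs Yilmaz: Aoki preferred on 1+5+2+5 = 13 ballots; Aoki wins 13–6.
Aoki vs Ekwueme: 12 to 7, Aoki.
Aoki vs Kaur: Aoki is ranked higher on 1+5+2+5 = 13 ballots, Kaur on 6. Aoki wins 13–6.
Aoki vs Singh: 1+5+2+2+5 = 15 for Aoki, 4 for Singh — Aoki by 15–4.
Yilmaz vs Ekwueme: 14 to 5, Yilmaz.
Yilmaz vs Kaur: Yilmaz preferred on 1+2+5+2+5 = 15 ballots; Yilmaz wins 15–4.
Yilmaz vs Singh: 18 to 1, Yilmaz.
Ekwueme vs Kaur: 12 to 7, Ekwueme.
Ekwueme vs Singh: Ekwueme is ranked higher on 1+2+5+2+2 = 12 ballots, Singh on 7. Ekwueme wins 12–7.
Kaur vs Singh: Kaur is ranked higher on 2+5+2+2 = 11 ballots, Singh on 8. Kaur wins 11–8.
Aoki defeats every rival head-to-head and is the Condorcet winner.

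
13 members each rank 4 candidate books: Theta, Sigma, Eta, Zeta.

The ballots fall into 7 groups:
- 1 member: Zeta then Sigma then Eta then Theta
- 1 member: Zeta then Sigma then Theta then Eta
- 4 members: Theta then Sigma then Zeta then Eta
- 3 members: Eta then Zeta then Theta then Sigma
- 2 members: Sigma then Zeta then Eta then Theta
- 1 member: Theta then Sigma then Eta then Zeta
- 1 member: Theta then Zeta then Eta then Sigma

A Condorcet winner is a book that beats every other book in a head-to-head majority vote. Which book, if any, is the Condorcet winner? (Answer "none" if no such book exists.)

none

Check each pair by majority over 13 ballots:
Theta vs Sigma: 9 to 4, Theta.
Theta vs Eta: Theta wins 7–6.
Theta vs Zeta: Zeta, 7–6.
Sigma–Eta: Sigma 9–4.
Sigma vs Zeta: Sigma wins 7–6.
Eta vs Zeta: Eta preferred on 3+1 = 4 ballots; Zeta wins 9–4.
No book is unbeaten: Theta loses to Zeta; Sigma loses to Theta; Eta loses to Theta; Zeta loses to Sigma. In particular Theta > Sigma > Zeta > Theta is a majority cycle — no Condorcet winner exists.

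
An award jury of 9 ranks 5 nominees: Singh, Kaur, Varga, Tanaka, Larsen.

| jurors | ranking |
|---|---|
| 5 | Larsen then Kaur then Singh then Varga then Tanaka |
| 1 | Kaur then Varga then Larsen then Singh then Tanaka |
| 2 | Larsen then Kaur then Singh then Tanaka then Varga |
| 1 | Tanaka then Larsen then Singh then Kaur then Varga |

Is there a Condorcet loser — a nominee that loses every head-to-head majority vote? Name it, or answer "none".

Head-to-head results (9 jurors):
Singh vs Kaur: Kaur wins 8–1.
Singh vs Varga: 5+2+1 = 8 for Singh, 1 for Varga — Singh by 8–1.
Singh vs Tanaka: Singh preferred on 5+1+2 = 8 ballots; Singh wins 8–1.
Singh vs Larsen: Larsen wins 9–0.
Kaur vs Varga: Kaur is ranked higher on 5+1+2+1 = 9 ballots, Varga on 0. Kaur wins 9–0.
Kaur vs Tanaka: Kaur wins 8–1.
Kaur–Larsen: Larsen 8–1.
Varga–Tanaka: Varga 6–3.
Varga vs Larsen: Larsen, 8–1.
Tanaka vs Larsen: 1 to 8, Larsen.
Tanaka loses to every other nominee — it is the Condorcet loser.

Tanaka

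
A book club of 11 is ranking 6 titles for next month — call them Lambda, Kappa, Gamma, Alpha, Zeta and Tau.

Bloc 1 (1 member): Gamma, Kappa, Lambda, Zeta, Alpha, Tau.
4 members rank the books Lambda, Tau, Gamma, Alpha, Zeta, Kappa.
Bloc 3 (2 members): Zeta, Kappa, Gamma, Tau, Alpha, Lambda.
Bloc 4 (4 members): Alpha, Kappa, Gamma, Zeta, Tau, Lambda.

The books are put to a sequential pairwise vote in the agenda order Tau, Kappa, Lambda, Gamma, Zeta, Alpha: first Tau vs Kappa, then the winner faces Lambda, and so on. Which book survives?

Alpha

Round 1: Tau vs Kappa — 4–7, Kappa advances.
Round 2: Kappa vs Lambda — 7–4, Kappa advances.
Round 3: Kappa vs Gamma — 6–5, Kappa advances.
Round 4: Kappa vs Zeta — 5–6, Zeta advances.
Round 5: Zeta vs Alpha — 3–8, Alpha advances.
Alpha survives the agenda.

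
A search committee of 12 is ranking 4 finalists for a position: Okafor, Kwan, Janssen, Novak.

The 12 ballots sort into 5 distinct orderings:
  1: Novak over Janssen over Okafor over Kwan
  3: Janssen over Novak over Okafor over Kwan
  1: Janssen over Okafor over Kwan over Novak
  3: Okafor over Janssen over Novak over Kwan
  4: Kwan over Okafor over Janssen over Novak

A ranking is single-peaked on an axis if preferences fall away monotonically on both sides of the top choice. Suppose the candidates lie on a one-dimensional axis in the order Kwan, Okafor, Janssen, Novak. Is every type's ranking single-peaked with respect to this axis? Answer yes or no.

Axis positions: Kwan=1, Okafor=2, Janssen=3, Novak=4.
Type 1 (peak Novak at position 4): ranking walks positions 4-3-2-1, expanding outward from the peak — single-peaked.
Type 2 (peak Janssen at position 3): ranking walks positions 3-4-2-1, expanding outward from the peak — single-peaked.
Type 3 (peak Janssen at position 3): ranking walks positions 3-2-1-4, expanding outward from the peak — single-peaked.
Type 4 (peak Okafor at position 2): ranking walks positions 2-3-4-1, expanding outward from the peak — single-peaked.
Type 5 (peak Kwan at position 1): ranking walks positions 1-2-3-4, expanding outward from the peak — single-peaked.
Every ranking is single-peaked on this axis.

yes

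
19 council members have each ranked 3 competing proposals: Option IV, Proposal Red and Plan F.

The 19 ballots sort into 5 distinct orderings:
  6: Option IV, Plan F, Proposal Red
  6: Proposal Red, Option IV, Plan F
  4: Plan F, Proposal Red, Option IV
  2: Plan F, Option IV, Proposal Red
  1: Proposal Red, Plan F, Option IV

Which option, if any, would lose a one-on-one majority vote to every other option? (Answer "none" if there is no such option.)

none

Head-to-head results (19 council members):
Option IV vs Proposal Red: 6+2 = 8 for Option IV, 11 for Proposal Red — Proposal Red by 11–8.
Option IV–Plan F: Option IV 12–7.
Proposal Red vs Plan F: Plan F, 12–7.
No option is winless: Option IV beats Plan F; Proposal Red beats Option IV; Plan F beats Proposal Red. There is no Condorcet loser.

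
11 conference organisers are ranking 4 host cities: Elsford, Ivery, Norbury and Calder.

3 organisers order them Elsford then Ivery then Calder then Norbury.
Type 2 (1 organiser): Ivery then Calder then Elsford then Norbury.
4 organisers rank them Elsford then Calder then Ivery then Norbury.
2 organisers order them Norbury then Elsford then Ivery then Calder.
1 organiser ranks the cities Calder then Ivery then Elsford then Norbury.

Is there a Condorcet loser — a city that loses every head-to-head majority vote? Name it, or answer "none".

Norbury

Head-to-head results (11 organisers):
Elsford vs Ivery: Elsford wins 9–2.
Elsford vs Norbury: Elsford, 9–2.
Elsford–Calder: Elsford 9–2.
Ivery vs Norbury: 3+1+4+1 = 9 for Ivery, 2 for Norbury — Ivery by 9–2.
Ivery vs Calder: 3+1+2 = 6 for Ivery, 5 for Calder — Ivery by 6–5.
Norbury–Calder: Calder 9–2.
Norbury loses to every other city — it is the Condorcet loser.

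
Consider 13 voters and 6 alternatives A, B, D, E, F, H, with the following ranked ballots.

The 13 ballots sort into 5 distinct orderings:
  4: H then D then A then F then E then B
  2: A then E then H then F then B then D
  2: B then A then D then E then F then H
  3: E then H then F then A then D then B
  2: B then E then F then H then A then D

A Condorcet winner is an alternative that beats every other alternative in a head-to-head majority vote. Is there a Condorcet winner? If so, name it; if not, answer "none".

Check each pair by majority over 13 ballots:
A vs B: A, 9–4.
A vs D: A wins 9–4.
A vs E: A, 8–5.
A vs F: A, 8–5.
A vs H: H, 9–4.
B vs D: D wins 7–6.
B vs E: E wins 9–4.
B vs F: F, 9–4.
B vs H: H wins 9–4.
D vs E: E, 7–6.
D vs F: F, 7–6.
D–H: H 11–2.
E vs F: E, 9–4.
E vs H: E wins 9–4.
F vs H: H, 9–4.
Each alternative drops at least one matchup (A loses to H; B loses to A; D loses to A; E loses to A; F loses to A; H loses to E); the cycle A beats E beats H beats A rules out a Condorcet winner.

none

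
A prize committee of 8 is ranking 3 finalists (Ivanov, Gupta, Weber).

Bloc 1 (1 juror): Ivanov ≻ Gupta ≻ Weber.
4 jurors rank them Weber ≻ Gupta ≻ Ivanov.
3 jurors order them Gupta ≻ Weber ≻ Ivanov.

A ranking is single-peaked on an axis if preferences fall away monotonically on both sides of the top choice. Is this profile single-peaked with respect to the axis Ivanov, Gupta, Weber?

yes

Axis positions: Ivanov=1, Gupta=2, Weber=3.
Bloc 1 (peak Ivanov at position 1): ranking walks positions 1-2-3, expanding outward from the peak — single-peaked.
Bloc 2 (peak Weber at position 3): ranking walks positions 3-2-1, expanding outward from the peak — single-peaked.
Bloc 3 (peak Gupta at position 2): ranking walks positions 2-3-1, expanding outward from the peak — single-peaked.
Every ranking is single-peaked on this axis.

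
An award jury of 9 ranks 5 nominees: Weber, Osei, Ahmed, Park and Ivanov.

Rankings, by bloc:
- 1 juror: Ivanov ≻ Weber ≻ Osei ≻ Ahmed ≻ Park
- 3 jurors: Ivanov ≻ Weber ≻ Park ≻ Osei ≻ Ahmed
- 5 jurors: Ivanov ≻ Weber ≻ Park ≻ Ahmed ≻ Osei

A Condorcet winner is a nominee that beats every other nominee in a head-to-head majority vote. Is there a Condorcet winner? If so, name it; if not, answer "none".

Ivanov

Head-to-head results (9 jurors):
Weber vs Osei: 9 to 0, Weber.
Weber vs Ahmed: Weber, 9–0.
Weber vs Park: Weber wins 9–0.
Weber vs Ivanov: Ivanov, 9–0.
Osei–Ahmed: Ahmed 5–4.
Osei vs Park: Osei is ranked higher on 1 ballot, Park on 8. Park wins 8–1.
Osei vs Ivanov: Ivanov wins 9–0.
Ahmed vs Park: Park wins 8–1.
Ahmed vs Ivanov: Ivanov wins 9–0.
Park–Ivanov: Ivanov 9–0.
Only Ivanov has no losses; Ivanov is the Condorcet winner.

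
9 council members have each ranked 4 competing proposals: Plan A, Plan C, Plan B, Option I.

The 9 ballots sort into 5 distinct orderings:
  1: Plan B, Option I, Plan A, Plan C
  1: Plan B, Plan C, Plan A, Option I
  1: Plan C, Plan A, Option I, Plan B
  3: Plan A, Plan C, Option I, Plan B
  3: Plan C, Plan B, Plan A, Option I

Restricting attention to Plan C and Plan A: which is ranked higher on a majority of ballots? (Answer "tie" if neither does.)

Ballots ranking Plan C above Plan A: 1 + 1 + 3 = 5.
Ballots ranking Plan A above Plan C: 9 − 5 = 4.
Plan C wins the head-to-head 5–4.

Plan C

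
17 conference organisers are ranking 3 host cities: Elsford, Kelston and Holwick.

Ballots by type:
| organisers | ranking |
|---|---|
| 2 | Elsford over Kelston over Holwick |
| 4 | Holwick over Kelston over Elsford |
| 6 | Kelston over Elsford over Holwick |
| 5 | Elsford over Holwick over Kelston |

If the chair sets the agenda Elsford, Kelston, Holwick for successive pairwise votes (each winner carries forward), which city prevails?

Holwick

Round 1: Elsford vs Kelston — 7–10, Kelston advances.
Round 2: Kelston vs Holwick — 8–9, Holwick advances.
The agenda winner is Holwick.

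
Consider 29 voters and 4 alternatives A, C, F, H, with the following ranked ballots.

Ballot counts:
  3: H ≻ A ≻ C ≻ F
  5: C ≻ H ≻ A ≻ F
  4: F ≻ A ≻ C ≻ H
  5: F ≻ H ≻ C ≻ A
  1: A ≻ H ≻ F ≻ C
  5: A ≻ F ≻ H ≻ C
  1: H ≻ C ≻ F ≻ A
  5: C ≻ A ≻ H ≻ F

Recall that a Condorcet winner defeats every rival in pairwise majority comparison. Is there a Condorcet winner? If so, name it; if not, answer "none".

Head-to-head results (29 voters):
A vs C: 13 to 16, C.
A vs F: 3+5+1+5+5 = 19 for A, 10 for F — A by 19–10.
A vs H: A preferred on 4+1+5+5 = 15 ballots; A wins 15–14.
C vs F: 14 to 15, F.
C vs H: C preferred on 5+4+5 = 14 ballots; H wins 15–14.
F vs H: 14 to 15, H.
Each alternative drops at least one matchup (A loses to C; C loses to F; F loses to A; H loses to A); the cycle A beats F beats C beats A rules out a Condorcet winner.

none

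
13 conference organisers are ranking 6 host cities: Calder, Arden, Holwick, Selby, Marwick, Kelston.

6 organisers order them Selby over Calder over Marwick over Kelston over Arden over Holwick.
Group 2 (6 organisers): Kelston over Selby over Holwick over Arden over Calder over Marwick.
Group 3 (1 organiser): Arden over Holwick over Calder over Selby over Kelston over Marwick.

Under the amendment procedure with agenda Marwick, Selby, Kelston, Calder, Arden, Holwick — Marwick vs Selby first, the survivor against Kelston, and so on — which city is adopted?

Selby

Round 1: Marwick vs Selby — 0–13, Selby advances.
Round 2: Selby vs Kelston — 7–6, Selby advances.
Round 3: Selby vs Calder — 12–1, Selby advances.
Round 4: Selby vs Arden — 12–1, Selby advances.
Round 5: Selby vs Holwick — 12–1, Selby advances.
The agenda winner is Selby.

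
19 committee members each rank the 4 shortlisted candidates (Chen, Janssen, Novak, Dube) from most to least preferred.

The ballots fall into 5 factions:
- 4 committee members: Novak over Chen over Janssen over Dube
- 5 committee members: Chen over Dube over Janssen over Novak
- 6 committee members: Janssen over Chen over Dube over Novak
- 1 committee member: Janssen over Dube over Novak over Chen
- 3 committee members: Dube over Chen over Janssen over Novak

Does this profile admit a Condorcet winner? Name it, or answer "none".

Chen

Head-to-head results (19 committee members):
Chen vs Janssen: Chen is ranked higher on 4+5+3 = 12 ballots, Janssen on 7. Chen wins 12–7.
Chen vs Novak: Chen preferred on 5+6+3 = 14 ballots; Chen wins 14–5.
Chen vs Dube: 15 to 4, Chen.
Janssen vs Novak: 5+6+1+3 = 15 for Janssen, 4 for Novak — Janssen by 15–4.
Janssen vs Dube: 11 to 8, Janssen.
Novak vs Dube: Novak preferred on 4 ballots; Dube wins 15–4.
Chen beats each of Janssen, Novak, Dube — Chen is the Condorcet winner.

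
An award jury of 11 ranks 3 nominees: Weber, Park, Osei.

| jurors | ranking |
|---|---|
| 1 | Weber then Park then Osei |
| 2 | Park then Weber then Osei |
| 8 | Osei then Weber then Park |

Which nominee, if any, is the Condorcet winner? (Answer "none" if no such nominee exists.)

Osei

Pairwise majorities:
Weber vs Park: Weber, 9–2.
Weber vs Osei: Osei wins 8–3.
Park vs Osei: Osei wins 8–3.
Osei wins every pairwise contest, so Osei is the Condorcet winner.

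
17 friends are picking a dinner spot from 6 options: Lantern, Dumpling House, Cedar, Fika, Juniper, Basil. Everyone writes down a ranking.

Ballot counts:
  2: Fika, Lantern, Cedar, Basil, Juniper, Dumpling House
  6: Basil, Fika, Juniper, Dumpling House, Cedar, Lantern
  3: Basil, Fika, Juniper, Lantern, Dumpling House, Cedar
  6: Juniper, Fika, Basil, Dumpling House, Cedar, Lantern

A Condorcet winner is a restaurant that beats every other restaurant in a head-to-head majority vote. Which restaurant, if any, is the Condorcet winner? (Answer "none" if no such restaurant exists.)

Basil

Pairwise majorities:
Lantern–Dumpling House: Dumpling House 12–5.
Lantern vs Cedar: Cedar, 12–5.
Lantern vs Fika: Fika wins 17–0.
Lantern–Juniper: Juniper 15–2.
Lantern vs Basil: Basil, 15–2.
Dumpling House vs Cedar: Dumpling House, 15–2.
Dumpling House–Fika: Fika 17–0.
Dumpling House–Juniper: Juniper 17–0.
Dumpling House vs Basil: Basil wins 17–0.
Cedar vs Fika: Fika wins 17–0.
Cedar vs Juniper: Juniper, 15–2.
Cedar–Basil: Basil 15–2.
Fika–Juniper: Fika 11–6.
Fika–Basil: Basil 9–8.
Juniper vs Basil: Basil wins 11–6.
Only Basil has no losses; Basil is the Condorcet winner.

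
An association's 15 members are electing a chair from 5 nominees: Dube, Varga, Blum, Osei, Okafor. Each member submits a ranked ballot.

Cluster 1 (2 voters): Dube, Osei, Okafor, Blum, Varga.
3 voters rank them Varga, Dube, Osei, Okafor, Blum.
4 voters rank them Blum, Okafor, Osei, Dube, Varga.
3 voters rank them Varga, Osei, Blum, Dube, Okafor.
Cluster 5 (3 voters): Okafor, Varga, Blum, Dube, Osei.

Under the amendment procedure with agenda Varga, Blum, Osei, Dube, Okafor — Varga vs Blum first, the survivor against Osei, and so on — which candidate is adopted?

Okafor

Round 1: Varga vs Blum — 9–6, Varga advances.
Round 2: Varga vs Osei — 9–6, Varga advances.
Round 3: Varga vs Dube — 9–6, Varga advances.
Round 4: Varga vs Okafor — 6–9, Okafor advances.
Okafor survives the agenda.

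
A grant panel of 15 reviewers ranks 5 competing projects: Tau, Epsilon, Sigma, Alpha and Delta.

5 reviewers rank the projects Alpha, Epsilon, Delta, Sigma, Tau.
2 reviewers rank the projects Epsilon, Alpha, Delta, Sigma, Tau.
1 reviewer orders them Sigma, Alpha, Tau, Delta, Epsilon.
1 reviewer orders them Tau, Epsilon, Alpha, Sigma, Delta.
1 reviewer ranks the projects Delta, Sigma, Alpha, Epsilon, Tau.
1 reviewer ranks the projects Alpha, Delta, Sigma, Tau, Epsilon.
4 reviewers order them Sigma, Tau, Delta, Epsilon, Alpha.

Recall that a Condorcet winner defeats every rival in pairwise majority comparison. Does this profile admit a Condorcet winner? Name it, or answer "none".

Alpha

Pairwise majorities:
Tau–Epsilon: Epsilon 8–7.
Tau vs Sigma: Sigma, 14–1.
Tau vs Alpha: Alpha, 10–5.
Tau vs Delta: Delta, 9–6.
Epsilon vs Sigma: Epsilon wins 8–7.
Epsilon–Alpha: Alpha 8–7.
Epsilon vs Delta: Epsilon, 8–7.
Sigma–Alpha: Alpha 9–6.
Sigma vs Delta: Delta wins 9–6.
Alpha vs Delta: Alpha wins 10–5.
Alpha wins every pairwise contest, so Alpha is the Condorcet winner.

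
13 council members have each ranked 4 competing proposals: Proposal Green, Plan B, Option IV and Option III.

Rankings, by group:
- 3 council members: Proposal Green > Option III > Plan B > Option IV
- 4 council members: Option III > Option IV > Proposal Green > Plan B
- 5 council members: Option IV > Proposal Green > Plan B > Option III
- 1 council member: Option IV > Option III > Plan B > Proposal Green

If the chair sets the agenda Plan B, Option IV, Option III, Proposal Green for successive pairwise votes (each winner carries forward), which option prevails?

Round 1: Plan B vs Option IV — 3–10, Option IV advances.
Round 2: Option IV vs Option III — 6–7, Option III advances.
Round 3: Option III vs Proposal Green — 5–8, Proposal Green advances.
The agenda winner is Proposal Green.

Proposal Green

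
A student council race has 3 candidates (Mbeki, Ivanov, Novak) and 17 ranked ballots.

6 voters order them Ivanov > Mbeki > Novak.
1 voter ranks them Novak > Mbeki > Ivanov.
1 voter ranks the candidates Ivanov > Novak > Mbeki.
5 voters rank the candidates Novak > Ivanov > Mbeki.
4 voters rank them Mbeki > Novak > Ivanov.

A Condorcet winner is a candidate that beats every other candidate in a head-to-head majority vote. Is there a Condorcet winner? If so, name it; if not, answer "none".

Head-to-head results (17 voters):
Mbeki vs Ivanov: Mbeki is ranked higher on 1+4 = 5 ballots, Ivanov on 12. Ivanov wins 12–5.
Mbeki vs Novak: Mbeki preferred on 6+4 = 10 ballots; Mbeki wins 10–7.
Ivanov vs Novak: 7 to 10, Novak.
No candidate is unbeaten: Mbeki loses to Ivanov; Ivanov loses to Novak; Novak loses to Mbeki. In particular Mbeki → Novak → Ivanov → Mbeki is a majority cycle — no Condorcet winner exists.

none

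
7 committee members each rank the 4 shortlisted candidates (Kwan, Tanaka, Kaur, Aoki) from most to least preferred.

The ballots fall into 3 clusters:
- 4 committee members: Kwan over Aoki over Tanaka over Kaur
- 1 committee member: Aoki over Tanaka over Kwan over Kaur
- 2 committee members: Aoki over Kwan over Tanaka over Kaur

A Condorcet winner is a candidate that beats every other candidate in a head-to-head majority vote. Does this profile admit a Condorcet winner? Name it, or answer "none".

Kwan

Head-to-head results (7 committee members):
Kwan vs Tanaka: Kwan, 6–1.
Kwan vs Kaur: Kwan wins 7–0.
Kwan vs Aoki: Kwan, 4–3.
Tanaka vs Kaur: Tanaka, 7–0.
Tanaka–Aoki: Aoki 7–0.
Kaur–Aoki: Aoki 7–0.
Kwan beats each of Tanaka, Kaur, Aoki — Kwan is the Condorcet winner.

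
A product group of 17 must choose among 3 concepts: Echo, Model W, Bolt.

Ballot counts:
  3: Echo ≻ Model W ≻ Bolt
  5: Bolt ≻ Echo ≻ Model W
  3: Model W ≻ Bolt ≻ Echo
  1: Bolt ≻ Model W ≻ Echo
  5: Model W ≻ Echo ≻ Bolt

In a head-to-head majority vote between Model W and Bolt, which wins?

Model W

Ballots ranking Model W above Bolt: 3 + 3 + 5 = 11.
Ballots ranking Bolt above Model W: 17 − 11 = 6.
Model W wins the head-to-head 11–6.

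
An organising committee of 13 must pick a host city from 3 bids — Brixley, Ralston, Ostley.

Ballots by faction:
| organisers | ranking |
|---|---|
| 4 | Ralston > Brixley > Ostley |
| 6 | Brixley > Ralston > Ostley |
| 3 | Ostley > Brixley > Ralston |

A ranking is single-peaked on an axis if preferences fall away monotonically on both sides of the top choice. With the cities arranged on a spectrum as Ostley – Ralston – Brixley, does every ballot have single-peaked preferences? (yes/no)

Axis positions: Ostley=1, Ralston=2, Brixley=3.
Faction 1 (peak Ralston at position 2): ranking walks positions 2-3-1, expanding outward from the peak — single-peaked.
Faction 2 (peak Brixley at position 3): ranking walks positions 3-2-1, expanding outward from the peak — single-peaked.
Faction 3: ranking walks positions 1-3-2; Brixley is ranked above Ralston even though Ralston lies between Brixley and the peak Ostley on the axis — preferences dip and rise again. Not single-peaked.
Faction 3 violates single-peakedness, so the profile is not single-peaked on this axis.

no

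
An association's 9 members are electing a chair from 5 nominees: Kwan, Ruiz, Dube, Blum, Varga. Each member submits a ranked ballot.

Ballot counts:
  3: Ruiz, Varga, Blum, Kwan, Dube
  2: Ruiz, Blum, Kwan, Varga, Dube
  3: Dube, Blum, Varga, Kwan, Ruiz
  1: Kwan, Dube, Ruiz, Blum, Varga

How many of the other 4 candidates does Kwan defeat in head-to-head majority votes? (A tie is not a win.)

Kwan against each rival (9 voters):
Kwan vs Ruiz: Kwan is ranked higher on 3+1 = 4 ballots, Ruiz on 5. Ruiz wins 5–4.
Kwan vs Dube: Kwan is ranked higher on 3+2+1 = 6 ballots, Dube on 3. Kwan wins 6–3.
Kwan vs Blum: Blum, 8–1.
Kwan vs Varga: Kwan is ranked higher on 2+1 = 3 ballots, Varga on 6. Varga wins 6–3.
Kwan beats Dube; loses to Ruiz, Blum, Varga — 1 pairwise win.

1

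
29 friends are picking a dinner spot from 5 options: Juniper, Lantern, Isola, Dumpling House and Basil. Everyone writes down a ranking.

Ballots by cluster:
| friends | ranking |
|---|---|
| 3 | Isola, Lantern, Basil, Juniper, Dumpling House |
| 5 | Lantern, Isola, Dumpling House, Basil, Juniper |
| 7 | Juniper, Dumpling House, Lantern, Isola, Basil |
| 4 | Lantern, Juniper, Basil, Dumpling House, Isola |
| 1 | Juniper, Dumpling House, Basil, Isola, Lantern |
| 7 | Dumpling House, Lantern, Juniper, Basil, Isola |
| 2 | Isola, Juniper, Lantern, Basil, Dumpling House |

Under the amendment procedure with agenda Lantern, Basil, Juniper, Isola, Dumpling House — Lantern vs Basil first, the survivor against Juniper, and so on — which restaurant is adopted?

Round 1: Lantern vs Basil — 28–1, Lantern advances.
Round 2: Lantern vs Juniper — 19–10, Lantern advances.
Round 3: Lantern vs Isola — 23–6, Lantern advances.
Round 4: Lantern vs Dumpling House — 14–15, Dumpling House advances.
Dumpling House survives the agenda.

Dumpling House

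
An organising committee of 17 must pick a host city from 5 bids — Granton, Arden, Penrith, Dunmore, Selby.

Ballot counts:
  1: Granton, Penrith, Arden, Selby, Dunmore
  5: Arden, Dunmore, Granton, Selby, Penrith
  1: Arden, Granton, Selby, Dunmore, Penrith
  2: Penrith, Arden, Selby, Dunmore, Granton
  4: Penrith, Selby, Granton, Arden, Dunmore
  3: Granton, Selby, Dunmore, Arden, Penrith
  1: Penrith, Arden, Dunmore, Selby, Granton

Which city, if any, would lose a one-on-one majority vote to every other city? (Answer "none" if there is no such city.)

Head-to-head results (17 organisers):
Granton vs Arden: Arden wins 9–8.
Granton–Penrith: Granton 10–7.
Granton–Dunmore: Granton 9–8.
Granton vs Selby: Granton wins 10–7.
Arden vs Penrith: Arden wins 9–8.
Arden vs Dunmore: Arden preferred on 1+5+1+2+4+1 = 14 ballots; Arden wins 14–3.
Arden vs Selby: Arden, 10–7.
Penrith vs Dunmore: Dunmore wins 9–8.
Penrith vs Selby: 1+2+4+1 = 8 for Penrith, 9 for Selby — Selby by 9–8.
Dunmore–Selby: Selby 11–6.
Only Penrith has no wins; Penrith is the Condorcet loser.

Penrith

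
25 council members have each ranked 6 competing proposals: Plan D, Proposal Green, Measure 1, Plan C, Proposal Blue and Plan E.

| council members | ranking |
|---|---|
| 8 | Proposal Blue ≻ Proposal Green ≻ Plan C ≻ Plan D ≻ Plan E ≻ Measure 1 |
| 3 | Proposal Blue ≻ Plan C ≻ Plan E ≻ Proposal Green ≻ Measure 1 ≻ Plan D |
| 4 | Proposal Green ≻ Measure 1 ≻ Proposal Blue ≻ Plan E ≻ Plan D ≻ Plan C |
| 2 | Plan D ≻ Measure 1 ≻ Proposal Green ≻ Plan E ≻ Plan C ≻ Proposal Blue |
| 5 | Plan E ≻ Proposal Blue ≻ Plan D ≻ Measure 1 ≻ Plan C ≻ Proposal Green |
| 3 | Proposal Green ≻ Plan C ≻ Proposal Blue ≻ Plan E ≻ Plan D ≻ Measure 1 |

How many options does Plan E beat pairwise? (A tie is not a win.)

Plan E against each rival (25 council members):
Plan E vs Plan D: Plan E wins 15–10.
Plan E vs Proposal Green: 3+5 = 8 for Plan E, 17 for Proposal Green — Proposal Green by 17–8.
Plan E vs Measure 1: Plan E wins 19–6.
Plan E vs Plan C: Plan E preferred on 4+2+5 = 11 ballots; Plan C wins 14–11.
Plan E–Proposal Blue: Proposal Blue 18–7.
Plan E beats Plan D, Measure 1; loses to Proposal Green, Plan C, Proposal Blue — 2 pairwise wins.

2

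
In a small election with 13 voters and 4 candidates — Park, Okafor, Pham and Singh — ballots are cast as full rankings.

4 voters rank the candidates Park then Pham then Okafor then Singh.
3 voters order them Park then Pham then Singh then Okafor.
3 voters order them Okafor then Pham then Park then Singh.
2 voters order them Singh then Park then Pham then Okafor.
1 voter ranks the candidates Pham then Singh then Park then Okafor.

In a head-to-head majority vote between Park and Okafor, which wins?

Ballots ranking Park above Okafor: 4 + 3 + 2 + 1 = 10.
Ballots ranking Okafor above Park: 13 − 10 = 3.
Park wins the head-to-head 10–3.

Park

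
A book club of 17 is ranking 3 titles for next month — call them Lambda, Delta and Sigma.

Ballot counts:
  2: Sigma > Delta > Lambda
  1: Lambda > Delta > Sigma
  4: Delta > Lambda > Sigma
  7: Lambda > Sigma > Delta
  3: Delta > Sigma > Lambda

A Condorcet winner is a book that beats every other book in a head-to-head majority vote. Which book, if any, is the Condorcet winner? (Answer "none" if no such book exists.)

none

Check each pair by majority over 17 ballots:
Lambda vs Delta: Lambda preferred on 1+7 = 8 ballots; Delta wins 9–8.
Lambda–Sigma: Lambda 12–5.
Delta–Sigma: Sigma 9–8.
No book is unbeaten: Lambda loses to Delta; Delta loses to Sigma; Sigma loses to Lambda. In particular Lambda beats Sigma beats Delta beats Lambda is a majority cycle — no Condorcet winner exists.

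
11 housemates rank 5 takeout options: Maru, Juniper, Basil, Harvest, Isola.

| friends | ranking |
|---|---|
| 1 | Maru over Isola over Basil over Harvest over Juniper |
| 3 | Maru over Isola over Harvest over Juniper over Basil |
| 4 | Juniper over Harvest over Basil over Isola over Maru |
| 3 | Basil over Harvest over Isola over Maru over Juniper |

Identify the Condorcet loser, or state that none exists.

Head-to-head results (11 friends):
Maru vs Juniper: 7 to 4, Maru.
Maru vs Basil: Basil wins 7–4.
Maru vs Harvest: 1+3 = 4 for Maru, 7 for Harvest — Harvest by 7–4.
Maru vs Isola: 4 to 7, Isola.
Juniper vs Basil: Juniper wins 7–4.
Juniper–Harvest: Harvest 7–4.
Juniper vs Isola: 4 to 7, Isola.
Basil vs Harvest: 1+3 = 4 for Basil, 7 for Harvest — Harvest by 7–4.
Basil–Isola: Basil 7–4.
Harvest vs Isola: Harvest wins 7–4.
Every restaurant wins at least one matchup (Maru beats Juniper; Juniper beats Basil; Basil beats Maru; Harvest beats Maru; Isola beats Maru), so there is no Condorcet loser.

none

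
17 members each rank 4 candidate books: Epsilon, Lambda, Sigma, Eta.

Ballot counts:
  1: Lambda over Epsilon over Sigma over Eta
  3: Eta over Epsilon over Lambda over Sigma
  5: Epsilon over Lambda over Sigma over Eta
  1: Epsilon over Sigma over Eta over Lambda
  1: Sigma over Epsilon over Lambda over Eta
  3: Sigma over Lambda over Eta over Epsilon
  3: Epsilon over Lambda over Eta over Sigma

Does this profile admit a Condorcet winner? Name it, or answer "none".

Epsilon

Check each pair by majority over 17 ballots:
Epsilon vs Lambda: Epsilon preferred on 3+5+1+1+3 = 13 ballots; Epsilon wins 13–4.
Epsilon vs Sigma: 13 to 4, Epsilon.
Epsilon vs Eta: Epsilon is ranked higher on 1+5+1+1+3 = 11 ballots, Eta on 6. Epsilon wins 11–6.
Lambda vs Sigma: Lambda preferred on 1+3+5+3 = 12 ballots; Lambda wins 12–5.
Lambda vs Eta: Lambda preferred on 1+5+1+3+3 = 13 ballots; Lambda wins 13–4.
Sigma vs Eta: Sigma preferred on 1+5+1+1+3 = 11 ballots; Sigma wins 11–6.
Epsilon wins every pairwise contest, so Epsilon is the Condorcet winner.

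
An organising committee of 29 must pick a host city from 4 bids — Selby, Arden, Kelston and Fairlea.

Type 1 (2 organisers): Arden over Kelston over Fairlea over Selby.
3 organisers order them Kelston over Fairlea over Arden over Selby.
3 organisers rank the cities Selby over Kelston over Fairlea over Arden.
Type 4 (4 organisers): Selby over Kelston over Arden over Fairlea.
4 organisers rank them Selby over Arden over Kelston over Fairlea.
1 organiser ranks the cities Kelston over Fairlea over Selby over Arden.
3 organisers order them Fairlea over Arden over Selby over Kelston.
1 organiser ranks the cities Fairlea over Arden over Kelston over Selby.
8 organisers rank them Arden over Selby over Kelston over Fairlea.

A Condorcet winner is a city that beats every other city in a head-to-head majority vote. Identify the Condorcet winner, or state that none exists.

Head-to-head results (29 organisers):
Selby–Arden: Arden 17–12.
Selby vs Kelston: Selby wins 22–7.
Selby vs Fairlea: Selby preferred on 3+4+4+8 = 19 ballots; Selby wins 19–10.
Arden vs Kelston: Arden is ranked higher on 2+4+3+1+8 = 18 ballots, Kelston on 11. Arden wins 18–11.
Arden vs Fairlea: Arden wins 18–11.
Kelston vs Fairlea: Kelston is ranked higher on 25 ballots, Fairlea on 4. Kelston wins 25–4.
Arden defeats every rival head-to-head and is the Condorcet winner.

Arden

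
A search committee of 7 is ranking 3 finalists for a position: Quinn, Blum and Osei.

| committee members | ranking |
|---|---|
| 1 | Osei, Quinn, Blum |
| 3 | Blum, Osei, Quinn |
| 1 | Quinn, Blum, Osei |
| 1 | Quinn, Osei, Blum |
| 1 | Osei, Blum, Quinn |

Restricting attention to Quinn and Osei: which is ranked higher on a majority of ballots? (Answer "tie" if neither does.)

Ballots ranking Quinn above Osei: 1 + 1 = 2.
Ballots ranking Osei above Quinn: 7 − 2 = 5.
Osei wins the head-to-head 5–2.

Osei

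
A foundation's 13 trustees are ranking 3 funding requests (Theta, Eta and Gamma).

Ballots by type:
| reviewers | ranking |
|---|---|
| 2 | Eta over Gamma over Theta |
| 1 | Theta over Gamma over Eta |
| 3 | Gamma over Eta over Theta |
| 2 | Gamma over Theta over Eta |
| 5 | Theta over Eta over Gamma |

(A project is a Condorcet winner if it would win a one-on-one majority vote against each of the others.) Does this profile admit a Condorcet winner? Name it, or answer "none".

none

Head-to-head results (13 reviewers):
Theta–Eta: Theta 8–5.
Theta vs Gamma: Theta is ranked higher on 1+5 = 6 ballots, Gamma on 7. Gamma wins 7–6.
Eta vs Gamma: Eta wins 7–6.
Every project loses at least once (Theta loses to Gamma; Eta loses to Theta; Gamma loses to Eta). The majority relation contains the cycle Theta → Eta → Gamma → Theta, so there is no Condorcet winner.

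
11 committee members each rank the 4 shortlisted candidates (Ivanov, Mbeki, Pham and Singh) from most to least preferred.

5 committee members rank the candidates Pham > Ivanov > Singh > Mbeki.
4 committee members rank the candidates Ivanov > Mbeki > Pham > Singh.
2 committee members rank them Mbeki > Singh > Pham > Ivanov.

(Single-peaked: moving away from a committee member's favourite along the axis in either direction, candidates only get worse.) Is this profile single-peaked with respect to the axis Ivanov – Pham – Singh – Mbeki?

no

Axis positions: Ivanov=1, Pham=2, Singh=3, Mbeki=4.
Group 1 (peak Pham at position 2): ranking walks positions 2-1-3-4, expanding outward from the peak — single-peaked.
Group 2: ranking walks positions 1-4-2-3; Mbeki is ranked above Pham even though Pham lies between Mbeki and the peak Ivanov on the axis — preferences dip and rise again. Not single-peaked.
Group 3 (peak Mbeki at position 4): ranking walks positions 4-3-2-1, expanding outward from the peak — single-peaked.
Group 2 violates single-peakedness, so the profile is not single-peaked on this axis.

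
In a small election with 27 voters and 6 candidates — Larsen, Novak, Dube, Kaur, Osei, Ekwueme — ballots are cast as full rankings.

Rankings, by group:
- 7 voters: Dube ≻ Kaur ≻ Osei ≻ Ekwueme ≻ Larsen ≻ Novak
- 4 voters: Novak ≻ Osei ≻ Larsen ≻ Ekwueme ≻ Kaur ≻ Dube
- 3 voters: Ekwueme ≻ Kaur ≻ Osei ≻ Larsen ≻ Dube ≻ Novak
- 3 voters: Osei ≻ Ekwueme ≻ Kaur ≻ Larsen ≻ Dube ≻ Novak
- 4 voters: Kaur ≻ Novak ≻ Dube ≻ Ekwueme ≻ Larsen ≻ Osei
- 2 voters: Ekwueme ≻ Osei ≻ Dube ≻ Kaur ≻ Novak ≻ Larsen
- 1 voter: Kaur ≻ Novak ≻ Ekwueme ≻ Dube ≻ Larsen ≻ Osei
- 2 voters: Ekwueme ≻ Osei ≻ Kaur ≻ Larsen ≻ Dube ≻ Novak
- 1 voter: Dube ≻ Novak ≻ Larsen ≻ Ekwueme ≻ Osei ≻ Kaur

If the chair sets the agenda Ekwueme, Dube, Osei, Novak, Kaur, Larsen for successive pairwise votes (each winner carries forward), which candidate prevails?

Round 1: Ekwueme vs Dube — 15–12, Ekwueme advances.
Round 2: Ekwueme vs Osei — 13–14, Osei advances.
Round 3: Osei vs Novak — 17–10, Osei advances.
Round 4: Osei vs Kaur — 12–15, Kaur advances.
Round 5: Kaur vs Larsen — 22–5, Kaur advances.
The agenda winner is Kaur.

Kaur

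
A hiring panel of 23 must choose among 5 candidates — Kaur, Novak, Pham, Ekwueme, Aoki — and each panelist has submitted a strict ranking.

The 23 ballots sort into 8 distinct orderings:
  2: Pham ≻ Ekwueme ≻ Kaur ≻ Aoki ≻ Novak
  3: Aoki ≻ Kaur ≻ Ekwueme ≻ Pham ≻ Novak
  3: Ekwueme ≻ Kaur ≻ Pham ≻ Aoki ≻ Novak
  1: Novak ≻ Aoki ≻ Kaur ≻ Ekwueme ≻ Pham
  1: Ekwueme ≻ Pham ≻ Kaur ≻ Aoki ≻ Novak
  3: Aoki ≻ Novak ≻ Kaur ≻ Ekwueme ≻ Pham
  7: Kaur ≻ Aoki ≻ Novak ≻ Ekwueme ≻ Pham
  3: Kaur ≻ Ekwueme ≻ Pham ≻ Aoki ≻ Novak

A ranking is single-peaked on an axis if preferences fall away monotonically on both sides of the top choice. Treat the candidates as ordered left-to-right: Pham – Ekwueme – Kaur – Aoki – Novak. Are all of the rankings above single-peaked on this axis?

Axis positions: Pham=1, Ekwueme=2, Kaur=3, Aoki=4, Novak=5.
Faction 1 (peak Pham at position 1): ranking walks positions 1-2-3-4-5, expanding outward from the peak — single-peaked.
Faction 2 (peak Aoki at position 4): ranking walks positions 4-3-2-1-5, expanding outward from the peak — single-peaked.
Faction 3 (peak Ekwueme at position 2): ranking walks positions 2-3-1-4-5, expanding outward from the peak — single-peaked.
Faction 4 (peak Novak at position 5): ranking walks positions 5-4-3-2-1, expanding outward from the peak — single-peaked.
Faction 5 (peak Ekwueme at position 2): ranking walks positions 2-1-3-4-5, expanding outward from the peak — single-peaked.
Faction 6 (peak Aoki at position 4): ranking walks positions 4-5-3-2-1, expanding outward from the peak — single-peaked.
Faction 7 (peak Kaur at position 3): ranking walks positions 3-4-5-2-1, expanding outward from the peak — single-peaked.
Faction 8 (peak Kaur at position 3): ranking walks positions 3-2-1-4-5, expanding outward from the peak — single-peaked.
Every ranking is single-peaked on this axis.

yes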